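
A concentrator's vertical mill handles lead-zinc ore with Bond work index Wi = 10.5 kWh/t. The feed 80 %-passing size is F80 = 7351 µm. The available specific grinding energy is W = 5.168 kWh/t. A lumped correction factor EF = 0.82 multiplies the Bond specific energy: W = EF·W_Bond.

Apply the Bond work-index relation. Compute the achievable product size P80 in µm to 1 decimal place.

P80 = 194.6 µm

W = 10·Wi·[P80^(−½) − F80^(−½)]
W_Bond = W / EF = 5.168 / 0.82 = 6.3024 kWh/t
⇒ 1/√P80 = W_Bond/(10 Wi) + 1/√F80
  = 6.3024/(10·10.5) + 1/√7351 = 0.060023 + 0.011663 = 0.071687
P80 = (1/0.071687)² = 13.9496² = 194.59 µm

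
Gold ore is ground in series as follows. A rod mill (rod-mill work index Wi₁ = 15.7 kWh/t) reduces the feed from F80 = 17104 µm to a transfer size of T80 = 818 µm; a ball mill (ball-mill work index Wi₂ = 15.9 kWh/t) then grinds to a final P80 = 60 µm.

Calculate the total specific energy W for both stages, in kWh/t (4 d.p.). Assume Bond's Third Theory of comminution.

W = 19.2564 kWh/t

Bond:  W = 10 Wi (1/√P − 1/√F)
Stage 1 (17104→818 µm, Wi₁=15.7): W₁ = 10·15.7·(0.034964 − 0.007646) = 4.2889 kWh/t
Stage 2 (818→60 µm, Wi₂=15.9): W₂ = 10·15.9·(0.129099 − 0.034964) = 14.9675 kWh/t
W = W₁ + W₂ = 4.2889 + 14.9675 = 19.2564 kWh/t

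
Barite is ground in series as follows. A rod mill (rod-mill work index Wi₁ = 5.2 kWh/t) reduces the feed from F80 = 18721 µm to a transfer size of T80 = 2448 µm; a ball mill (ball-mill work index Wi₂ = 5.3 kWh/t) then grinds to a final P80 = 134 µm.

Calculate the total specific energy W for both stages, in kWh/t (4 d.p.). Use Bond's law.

W = 4.1782 kWh/t

W = 10 Wi / √P80 − 10 Wi / √F80
Stage 1 (18721→2448 µm, Wi₁=5.2): W₁ = 10·5.2·(0.020211 − 0.007309) = 0.6709 kWh/t
Stage 2 (2448→134 µm, Wi₂=5.3): W₂ = 10·5.3·(0.086387 − 0.020211) = 3.5073 kWh/t
W = W₁ + W₂ = 0.6709 + 3.5073 = 4.1782 kWh/t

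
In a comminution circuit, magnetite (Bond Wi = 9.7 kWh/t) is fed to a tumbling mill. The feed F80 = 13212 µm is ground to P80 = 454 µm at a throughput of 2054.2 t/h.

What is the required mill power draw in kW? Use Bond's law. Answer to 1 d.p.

W = 10 Wi (P80^-0.5 − F80^-0.5)
W = 10·9.7·(1/√454 − 1/√13212) = 10·9.7·(0.038232) = 3.7085 kWh/t
P = W·T = 3.7085·2054.2 = 7618.1 kW

P = 7618.1 kW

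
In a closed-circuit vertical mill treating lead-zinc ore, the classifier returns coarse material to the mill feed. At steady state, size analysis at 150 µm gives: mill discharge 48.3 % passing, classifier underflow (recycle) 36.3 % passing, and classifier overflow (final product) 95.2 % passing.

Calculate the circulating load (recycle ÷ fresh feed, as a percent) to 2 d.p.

Classifier node, passing 150 µm:
r = (o − d)/(d − u)
r = (95.2 − 48.3)/(48.3 − 36.3) = 46.9/12.0 = 3.9083
CL = 100·r = 390.83 %

CL = 390.83 %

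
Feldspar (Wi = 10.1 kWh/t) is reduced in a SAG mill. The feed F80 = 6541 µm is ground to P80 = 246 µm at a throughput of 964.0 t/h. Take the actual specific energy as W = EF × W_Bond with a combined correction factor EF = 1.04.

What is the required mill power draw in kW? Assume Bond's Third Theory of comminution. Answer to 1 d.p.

P = 5204.0 kW

W = 10 Wi (1/√P80 − 1/√F80)  [Bond]
W = 10·10.1·(1/√246 − 1/√6541) = 10·10.1·(0.051393) = 5.1907 kWh/t
With EF = 1.04: W = 5.1907·1.04 = 5.3983 kWh/t
Mill draw = 5.3983 × 964.0 = 5204.0 kW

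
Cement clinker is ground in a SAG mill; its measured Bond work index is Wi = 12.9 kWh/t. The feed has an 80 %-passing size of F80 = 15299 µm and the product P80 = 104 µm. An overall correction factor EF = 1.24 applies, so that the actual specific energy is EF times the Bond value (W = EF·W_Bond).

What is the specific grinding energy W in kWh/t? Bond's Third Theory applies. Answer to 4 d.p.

W = 14.3921 kWh/t

Bond: W = 10·Wi·(1/√P80 − 1/√F80)
1/√104 = 0.098058;  1/√15299 = 0.008085
W = 10·12.9·(0.098058 − 0.008085) = 11.6066 kWh/t
With EF = 1.24: W = 11.6066·1.24 = 14.3921 kWh/t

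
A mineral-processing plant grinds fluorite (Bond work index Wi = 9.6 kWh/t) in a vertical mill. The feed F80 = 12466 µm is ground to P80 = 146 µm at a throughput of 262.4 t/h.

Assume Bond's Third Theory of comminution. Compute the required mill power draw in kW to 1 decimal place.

W = 10 Wi (P80^-0.5 − F80^-0.5)
W = 10·9.6·(1/√146 − 1/√12466) = 10·9.6·(0.073804) = 7.0852 kWh/t
Power = W × throughput = 7.0852 kWh/t × 262.4 t/h = 1859.2 kW

P = 1859.2 kW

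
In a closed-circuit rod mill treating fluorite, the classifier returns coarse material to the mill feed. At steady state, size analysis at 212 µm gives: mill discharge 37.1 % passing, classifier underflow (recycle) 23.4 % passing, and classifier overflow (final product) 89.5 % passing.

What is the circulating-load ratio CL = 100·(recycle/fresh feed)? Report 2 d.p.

Mass balance on the −212 µm fraction:
r = (o − d)/(d − u)
r = (89.5 − 37.1)/(37.1 − 23.4) = 52.4/13.7 = 3.8248
CL = 100·r = 382.48 %

CL = 382.48 %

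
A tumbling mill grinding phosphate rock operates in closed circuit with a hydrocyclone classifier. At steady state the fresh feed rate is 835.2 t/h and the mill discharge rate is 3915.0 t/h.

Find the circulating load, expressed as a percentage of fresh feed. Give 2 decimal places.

M = F + R at steady state, so:
R = M − F = 3915.0 − 835.2 = 3079.8 t/h
CL = 100·R/F = 100·3079.8/835.2 = 368.75 %

CL = 368.75 %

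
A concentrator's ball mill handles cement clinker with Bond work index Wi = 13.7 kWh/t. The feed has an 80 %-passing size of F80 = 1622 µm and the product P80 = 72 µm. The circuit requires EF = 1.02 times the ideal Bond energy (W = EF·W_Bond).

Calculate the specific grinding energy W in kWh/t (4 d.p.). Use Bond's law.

W = 12.9988 kWh/t

Bond:  W = 10 Wi (1/√P − 1/√F)
1/√72 = 0.117851;  1/√1622 = 0.024830
W = 10·13.7·(0.117851 − 0.024830) = 12.7439 kWh/t
With EF = 1.02: W = 12.7439·1.02 = 12.9988 kWh/t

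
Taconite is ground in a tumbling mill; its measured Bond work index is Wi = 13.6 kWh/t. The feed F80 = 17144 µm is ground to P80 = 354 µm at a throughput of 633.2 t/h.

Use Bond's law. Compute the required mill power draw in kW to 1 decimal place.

P = 3919.3 kW

W = 10 Wi (P80^-0.5 − F80^-0.5)
W = 10·13.6·(1/√354 − 1/√17144) = 10·13.6·(0.045512) = 6.1896 kWh/t
P_mill = W·ṁ = 6.1896·633.2 = 3919.3 kW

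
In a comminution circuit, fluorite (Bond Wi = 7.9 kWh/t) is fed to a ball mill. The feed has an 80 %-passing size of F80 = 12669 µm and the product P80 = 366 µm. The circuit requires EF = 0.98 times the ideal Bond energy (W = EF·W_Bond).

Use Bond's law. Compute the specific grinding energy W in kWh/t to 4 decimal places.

W = 10 Wi (1/√P80 − 1/√F80)  [Bond]
1/√366 = 0.052271;  1/√12669 = 0.008884
W = 10·7.9·(0.052271 − 0.008884) = 3.4275 kWh/t
Corrected W = EF·W_Bond = 0.98·3.4275 = 3.3590 kWh/t

W = 3.3590 kWh/t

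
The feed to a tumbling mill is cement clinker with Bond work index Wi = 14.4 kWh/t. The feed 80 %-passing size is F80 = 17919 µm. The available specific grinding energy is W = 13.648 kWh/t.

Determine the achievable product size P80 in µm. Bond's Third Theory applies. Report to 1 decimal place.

P80 = 95.7 µm

W = 10 Wi / √P80 − 10 Wi / √F80
⇒ 1/√P80 = W/(10 Wi) + 1/√F80
  = 13.6480/(10·14.4) + 1/√17919 = 0.094778 + 0.007470 = 0.102248
P80 = (1/0.102248)² = 9.7801² = 95.65 µm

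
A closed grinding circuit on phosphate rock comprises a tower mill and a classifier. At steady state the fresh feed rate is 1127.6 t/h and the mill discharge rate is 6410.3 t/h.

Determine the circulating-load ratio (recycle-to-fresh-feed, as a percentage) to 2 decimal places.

M = F + R at steady state, so:
R = M − F = 6410.3 − 1127.6 = 5282.7 t/h
CL = 100·R/F = 100·5282.7/1127.6 = 468.49 %

CL = 468.49 %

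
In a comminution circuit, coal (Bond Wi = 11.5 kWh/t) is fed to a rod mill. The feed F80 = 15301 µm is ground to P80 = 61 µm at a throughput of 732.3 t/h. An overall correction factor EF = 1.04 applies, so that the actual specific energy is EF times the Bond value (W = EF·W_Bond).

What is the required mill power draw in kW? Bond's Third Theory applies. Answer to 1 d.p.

W = 10·Wi·(P80^(-½) − F80^(-½))
W = 10·11.5·(1/√61 − 1/√15301) = 10·11.5·(0.119953) = 13.7946 kWh/t
With EF = 1.04: W = 13.7946·1.04 = 14.3463 kWh/t
Mill draw = 14.3463 × 732.3 = 10505.8 kW

P = 10505.8 kW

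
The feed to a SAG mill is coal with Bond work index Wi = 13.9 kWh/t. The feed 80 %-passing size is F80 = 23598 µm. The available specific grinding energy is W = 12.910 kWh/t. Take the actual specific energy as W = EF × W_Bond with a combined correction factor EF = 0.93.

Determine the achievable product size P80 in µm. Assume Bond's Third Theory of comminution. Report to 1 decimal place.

W = 10 Wi (P80^-0.5 − F80^-0.5)
W_Bond = W / EF = 12.910 / 0.93 = 13.8817 kWh/t
P80^(−½) = W_Bond/(10 Wi) + F80^(−½)
  = 13.8817/(10·13.9) + 1/√23598 = 0.099868 + 0.006510 = 0.106378
P80 = (1/0.106378)² = 9.4004² = 88.37 µm

P80 = 88.4 µm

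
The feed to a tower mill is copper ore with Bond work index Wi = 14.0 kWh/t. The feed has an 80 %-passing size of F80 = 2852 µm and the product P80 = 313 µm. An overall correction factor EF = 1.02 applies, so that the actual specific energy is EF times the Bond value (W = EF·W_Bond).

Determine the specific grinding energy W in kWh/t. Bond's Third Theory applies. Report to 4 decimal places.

W = 10 Wi / √P80 − 10 Wi / √F80
1/√313 = 0.056523;  1/√2852 = 0.018725
W = 10·14.0·(0.056523 − 0.018725) = 5.2917 kWh/t
Apply correction: 5.2917 × 1.02 = 5.3976 kWh/t

W = 5.3976 kWh/t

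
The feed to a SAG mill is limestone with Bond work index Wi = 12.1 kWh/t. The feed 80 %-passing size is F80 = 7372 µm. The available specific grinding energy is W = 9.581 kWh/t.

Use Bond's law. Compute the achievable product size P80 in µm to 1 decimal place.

P80 = 121.2 µm

W = 10 Wi (P80^-0.5 − F80^-0.5)
1/√P80 = 1/√F80 + W/(10·Wi)
  = 9.5810/(10·12.1) + 1/√7372 = 0.079182 + 0.011647 = 0.090829
P80 = (1/0.090829)² = 11.0097² = 121.21 µm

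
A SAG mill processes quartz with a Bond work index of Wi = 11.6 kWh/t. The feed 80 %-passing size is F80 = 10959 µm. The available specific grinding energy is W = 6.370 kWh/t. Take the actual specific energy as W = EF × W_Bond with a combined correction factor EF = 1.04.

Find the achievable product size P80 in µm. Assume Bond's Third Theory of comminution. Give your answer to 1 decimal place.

P80 = 257.2 µm

Bond:  W = 10 Wi (1/√P − 1/√F)
W_Bond = W / EF = 6.370 / 1.04 = 6.1250 kWh/t
P80^(−½) = W_Bond/(10 Wi) + F80^(−½)
  = 6.1250/(10·11.6) + 1/√10959 = 0.052802 + 0.009552 = 0.062354
P80 = (1/0.062354)² = 16.0374² = 257.20 µm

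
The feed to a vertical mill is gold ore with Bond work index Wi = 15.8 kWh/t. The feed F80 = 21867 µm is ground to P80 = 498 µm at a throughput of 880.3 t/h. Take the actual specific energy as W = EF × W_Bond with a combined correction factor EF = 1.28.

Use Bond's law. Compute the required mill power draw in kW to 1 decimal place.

W = 10·Wi·[P80^(−½) − F80^(−½)]
W = 10·15.8·(1/√498 − 1/√21867) = 10·15.8·(0.038049) = 6.0117 kWh/t
Corrected W = EF·W_Bond = 1.28·6.0117 = 7.6949 kWh/t
P = W·T = 7.6949·880.3 = 6773.9 kW

P = 6773.9 kW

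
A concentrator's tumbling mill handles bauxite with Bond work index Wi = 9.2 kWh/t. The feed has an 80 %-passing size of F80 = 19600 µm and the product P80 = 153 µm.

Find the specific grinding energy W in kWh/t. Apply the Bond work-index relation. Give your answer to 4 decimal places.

Bond:  W = 10 Wi (1/√P − 1/√F)
1/√153 = 0.080845;  1/√19600 = 0.007143
W = 10·9.2·(0.080845 − 0.007143) = 6.7806 kWh/t

W = 6.7806 kWh/t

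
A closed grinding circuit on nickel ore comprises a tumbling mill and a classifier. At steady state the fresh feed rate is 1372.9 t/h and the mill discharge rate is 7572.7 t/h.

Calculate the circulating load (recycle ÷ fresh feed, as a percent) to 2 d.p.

CL = 451.58 %

M = F + R at steady state, so:
R = M − F = 7572.7 − 1372.9 = 6199.8 t/h
CL = 100·R/F = 100·6199.8/1372.9 = 451.58 %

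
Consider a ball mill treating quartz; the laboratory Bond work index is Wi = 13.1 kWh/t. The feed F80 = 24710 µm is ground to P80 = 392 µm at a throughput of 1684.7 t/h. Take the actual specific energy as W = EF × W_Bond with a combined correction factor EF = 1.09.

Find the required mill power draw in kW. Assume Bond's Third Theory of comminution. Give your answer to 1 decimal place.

W = 10 Wi (1/√P80 − 1/√F80)  [Bond]
W = 10·13.1·(1/√392 − 1/√24710) = 10·13.1·(0.044146) = 5.7831 kWh/t
Corrected W = EF·W_Bond = 1.09·5.7831 = 6.3036 kWh/t
P_mill = W·ṁ = 6.3036·1684.7 = 10619.7 kW

P = 10619.7 kW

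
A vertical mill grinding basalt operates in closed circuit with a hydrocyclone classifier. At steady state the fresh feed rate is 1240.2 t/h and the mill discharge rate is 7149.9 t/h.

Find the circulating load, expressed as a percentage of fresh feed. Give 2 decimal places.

CL = 476.51 %

M = F + R at steady state, so:
R = M − F = 7149.9 − 1240.2 = 5909.7 t/h
CL = 100·R/F = 100·5909.7/1240.2 = 476.51 %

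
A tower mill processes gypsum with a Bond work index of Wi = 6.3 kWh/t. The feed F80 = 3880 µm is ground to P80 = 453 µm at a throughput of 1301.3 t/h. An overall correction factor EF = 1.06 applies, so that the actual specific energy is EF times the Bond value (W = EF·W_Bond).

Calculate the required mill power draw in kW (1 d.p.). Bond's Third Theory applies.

W = 10 Wi (P80^-0.5 − F80^-0.5)
W = 10·6.3·(1/√453 − 1/√3880) = 10·6.3·(0.030930) = 1.9486 kWh/t
Corrected W = EF·W_Bond = 1.06·1.9486 = 2.0655 kWh/t
P = W·T = 2.0655·1301.3 = 2687.8 kW

P = 2687.8 kW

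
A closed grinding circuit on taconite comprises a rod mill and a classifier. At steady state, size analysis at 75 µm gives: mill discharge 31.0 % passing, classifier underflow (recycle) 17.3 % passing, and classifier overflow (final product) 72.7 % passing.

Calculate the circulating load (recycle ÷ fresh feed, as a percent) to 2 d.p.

CL = 304.38 %

Two-product formula at 75 µm:
(1+r)d = ru + o → r = (o−d)/(d−u)
r = (72.7 − 31.0)/(31.0 − 17.3) = 41.7/13.7 = 3.0438
CL = 100·r = 304.38 %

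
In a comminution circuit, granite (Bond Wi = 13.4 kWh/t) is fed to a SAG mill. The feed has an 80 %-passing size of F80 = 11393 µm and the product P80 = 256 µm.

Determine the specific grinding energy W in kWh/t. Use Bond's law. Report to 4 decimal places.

W = 7.1196 kWh/t

W_Bond = 10·Wi·(1/√P₈₀ − 1/√F₈₀)
1/√256 = 0.062500;  1/√11393 = 0.009369
W = 10·13.4·(0.062500 − 0.009369) = 7.1196 kWh/t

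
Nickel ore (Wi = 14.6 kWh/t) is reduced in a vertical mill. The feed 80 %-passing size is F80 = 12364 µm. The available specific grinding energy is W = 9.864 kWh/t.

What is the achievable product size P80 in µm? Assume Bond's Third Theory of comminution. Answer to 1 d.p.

P80 = 170.6 µm

Bond: W = 10·Wi·(1/√P80 − 1/√F80)
⇒ 1/√P80 = W/(10 Wi) + 1/√F80
  = 9.8640/(10·14.6) + 1/√12364 = 0.067562 + 0.008993 = 0.076555
P80 = (1/0.076555)² = 13.0625² = 170.63 µm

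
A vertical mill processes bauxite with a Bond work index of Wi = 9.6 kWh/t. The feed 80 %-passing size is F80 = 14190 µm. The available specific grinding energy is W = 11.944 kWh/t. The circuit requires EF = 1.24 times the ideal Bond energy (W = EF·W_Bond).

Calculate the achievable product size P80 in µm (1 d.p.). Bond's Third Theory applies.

Bond:  W = 10 Wi (1/√P − 1/√F)
W_Bond = W / EF = 11.944 / 1.24 = 9.6323 kWh/t
P80^-0.5 = F80^-0.5 + W_Bond/(10 Wi)
  = 9.6323/(10·9.6) + 1/√14190 = 0.100336 + 0.008395 = 0.108731
P80 = (1/0.108731)² = 9.1970² = 84.59 µm

P80 = 84.6 µm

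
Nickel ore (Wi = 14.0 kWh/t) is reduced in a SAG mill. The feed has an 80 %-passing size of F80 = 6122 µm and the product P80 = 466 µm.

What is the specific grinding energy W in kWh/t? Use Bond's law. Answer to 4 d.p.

W = 4.6961 kWh/t

W = 10·Wi·(P80^(-½) − F80^(-½))
1/√466 = 0.046324;  1/√6122 = 0.012781
W = 10·14.0·(0.046324 − 0.012781) = 4.6961 kWh/t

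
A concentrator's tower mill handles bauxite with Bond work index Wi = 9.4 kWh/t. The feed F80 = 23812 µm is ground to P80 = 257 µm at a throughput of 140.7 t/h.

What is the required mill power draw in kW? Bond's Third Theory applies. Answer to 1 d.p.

P = 739.3 kW

W = 10·Wi·(P80^(-½) − F80^(-½))
W = 10·9.4·(1/√257 − 1/√23812) = 10·9.4·(0.055898) = 5.2544 kWh/t
P_mill = W·ṁ = 5.2544·140.7 = 739.3 kW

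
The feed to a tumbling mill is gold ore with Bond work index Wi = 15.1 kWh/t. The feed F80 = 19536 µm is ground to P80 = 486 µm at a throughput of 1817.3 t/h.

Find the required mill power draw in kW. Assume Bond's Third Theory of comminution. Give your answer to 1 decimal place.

W = 10 Wi (1/√P80 − 1/√F80)  [Bond]
W = 10·15.1·(1/√486 − 1/√19536) = 10·15.1·(0.038206) = 5.7692 kWh/t
P_mill = W·ṁ = 5.7692·1817.3 = 10484.3 kW

P = 10484.3 kW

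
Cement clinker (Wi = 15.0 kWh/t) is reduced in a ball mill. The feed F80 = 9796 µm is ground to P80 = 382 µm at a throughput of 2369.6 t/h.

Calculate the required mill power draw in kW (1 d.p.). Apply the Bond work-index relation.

P = 14594.7 kW

Bond:  W = 10 Wi (1/√P − 1/√F)
W = 10·15.0·(1/√382 − 1/√9796) = 10·15.0·(0.041061) = 6.1591 kWh/t
P = W·T = 6.1591·2369.6 = 14594.7 kW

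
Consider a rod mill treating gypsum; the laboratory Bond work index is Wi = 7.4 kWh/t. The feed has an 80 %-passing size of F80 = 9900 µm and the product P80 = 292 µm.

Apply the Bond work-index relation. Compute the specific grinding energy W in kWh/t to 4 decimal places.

W = 10 Wi (1/√P80 − 1/√F80)  [Bond]
1/√292 = 0.058521;  1/√9900 = 0.010050
W = 10·7.4·(0.058521 − 0.010050) = 3.5868 kWh/t

W = 3.5868 kWh/t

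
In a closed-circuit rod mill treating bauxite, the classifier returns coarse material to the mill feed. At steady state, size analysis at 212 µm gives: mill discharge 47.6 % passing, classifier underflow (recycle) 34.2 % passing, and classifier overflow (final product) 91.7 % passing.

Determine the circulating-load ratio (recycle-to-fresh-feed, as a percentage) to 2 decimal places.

CL = 329.10 %

Mass balance on the −212 µm fraction:
(1+r)d = ru + o → r = (o−d)/(d−u)
r = (91.7 − 47.6)/(47.6 − 34.2) = 44.1/13.4 = 3.2910
CL = 100·r = 329.10 %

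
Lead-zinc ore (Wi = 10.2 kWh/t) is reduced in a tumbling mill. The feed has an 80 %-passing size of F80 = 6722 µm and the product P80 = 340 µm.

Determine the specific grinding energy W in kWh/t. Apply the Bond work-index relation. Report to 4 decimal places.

W = 10 Wi (1/√P80 − 1/√F80)  [Bond]
1/√340 = 0.054233;  1/√6722 = 0.012197
W = 10·10.2·(0.054233 − 0.012197) = 4.2876 kWh/t

W = 4.2876 kWh/t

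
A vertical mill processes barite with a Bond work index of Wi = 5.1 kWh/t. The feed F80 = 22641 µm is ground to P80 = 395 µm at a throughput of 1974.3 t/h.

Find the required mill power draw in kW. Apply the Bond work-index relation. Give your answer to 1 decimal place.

W = 10 Wi / √P80 − 10 Wi / √F80
W = 10·5.1·(1/√395 − 1/√22641) = 10·5.1·(0.043670) = 2.2271 kWh/t
P = W·T = 2.2271·1974.3 = 4397.1 kW

P = 4397.1 kW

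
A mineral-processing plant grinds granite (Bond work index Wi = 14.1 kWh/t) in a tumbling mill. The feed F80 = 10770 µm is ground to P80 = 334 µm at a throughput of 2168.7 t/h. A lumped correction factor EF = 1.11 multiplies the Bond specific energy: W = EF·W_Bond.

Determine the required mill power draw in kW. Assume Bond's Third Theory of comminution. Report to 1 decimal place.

P = 15301.8 kW

W = 10 Wi (P80^-0.5 − F80^-0.5)
W = 10·14.1·(1/√334 − 1/√10770) = 10·14.1·(0.045082) = 6.3565 kWh/t
Corrected W = EF·W_Bond = 1.11·6.3565 = 7.0557 kWh/t
P = W·T = 7.0557·2168.7 = 15301.8 kW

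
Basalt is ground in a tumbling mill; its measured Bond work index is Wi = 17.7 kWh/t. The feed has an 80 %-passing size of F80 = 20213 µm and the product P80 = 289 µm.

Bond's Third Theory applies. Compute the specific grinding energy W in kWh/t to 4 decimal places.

W = 9.1668 kWh/t

W = 10 Wi (1/√P80 − 1/√F80)  [Bond]
1/√289 = 0.058824;  1/√20213 = 0.007034
W = 10·17.7·(0.058824 − 0.007034) = 9.1668 kWh/t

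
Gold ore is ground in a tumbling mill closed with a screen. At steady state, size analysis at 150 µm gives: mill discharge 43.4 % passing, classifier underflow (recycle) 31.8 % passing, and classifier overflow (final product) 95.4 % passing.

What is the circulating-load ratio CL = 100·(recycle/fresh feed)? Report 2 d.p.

CL = 448.28 %

Balance %-passing 150 µm (r = R/F):
(1+r)d = ru + o → r = (o−d)/(d−u)
r = (95.4 − 43.4)/(43.4 − 31.8) = 52.0/11.6 = 4.4828
CL = 100·r = 448.28 %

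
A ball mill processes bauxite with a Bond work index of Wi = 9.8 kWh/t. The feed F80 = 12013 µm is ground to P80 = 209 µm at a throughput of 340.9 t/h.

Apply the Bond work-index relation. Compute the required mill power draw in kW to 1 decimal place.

W = 10 Wi (1/√P80 − 1/√F80)  [Bond]
W = 10·9.8·(1/√209 − 1/√12013) = 10·9.8·(0.060048) = 5.8847 kWh/t
Mill draw = 5.8847 × 340.9 = 2006.1 kW

P = 2006.1 kW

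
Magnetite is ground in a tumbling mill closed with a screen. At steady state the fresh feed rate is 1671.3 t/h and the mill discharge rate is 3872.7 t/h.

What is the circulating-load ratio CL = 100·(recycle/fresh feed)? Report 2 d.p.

Steady state: M = F + R.
R = M − F = 3872.7 − 1671.3 = 2201.4 t/h
CL = 100·R/F = 100·2201.4/1671.3 = 131.72 %

CL = 131.72 %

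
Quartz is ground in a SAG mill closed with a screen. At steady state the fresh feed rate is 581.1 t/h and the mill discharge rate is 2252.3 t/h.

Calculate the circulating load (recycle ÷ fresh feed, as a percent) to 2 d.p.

CL = 287.59 %

Discharge = new feed + return, hence
R = M − F = 2252.3 − 581.1 = 1671.2 t/h
CL = 100·R/F = 100·1671.2/581.1 = 287.59 %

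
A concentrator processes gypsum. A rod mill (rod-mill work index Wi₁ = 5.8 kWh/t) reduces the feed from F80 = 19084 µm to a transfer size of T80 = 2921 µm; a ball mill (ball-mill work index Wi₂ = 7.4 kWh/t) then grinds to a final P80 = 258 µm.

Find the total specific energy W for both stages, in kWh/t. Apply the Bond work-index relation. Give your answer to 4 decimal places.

W = 3.8911 kWh/t

W_Bond = 10·Wi·(1/√P₈₀ − 1/√F₈₀)
Stage 1 (19084→2921 µm, Wi₁=5.8): W₁ = 10·5.8·(0.018503 − 0.007239) = 0.6533 kWh/t
Stage 2 (2921→258 µm, Wi₂=7.4): W₂ = 10·7.4·(0.062257 − 0.018503) = 3.2378 kWh/t
W = W₁ + W₂ = 0.6533 + 3.2378 = 3.8911 kWh/t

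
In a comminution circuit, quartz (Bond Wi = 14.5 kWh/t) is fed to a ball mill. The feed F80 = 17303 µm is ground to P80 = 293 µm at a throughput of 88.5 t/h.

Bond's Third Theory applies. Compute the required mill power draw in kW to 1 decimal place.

W_Bond = 10·Wi·(1/√P₈₀ − 1/√F₈₀)
W = 10·14.5·(1/√293 − 1/√17303) = 10·14.5·(0.050818) = 7.3687 kWh/t
P_mill = W·ṁ = 7.3687·88.5 = 652.1 kW

P = 652.1 kW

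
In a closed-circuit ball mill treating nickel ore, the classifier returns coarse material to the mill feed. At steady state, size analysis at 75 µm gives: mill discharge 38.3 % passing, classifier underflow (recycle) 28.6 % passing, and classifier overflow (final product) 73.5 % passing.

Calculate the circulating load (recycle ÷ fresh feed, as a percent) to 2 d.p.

CL = 362.89 %

Two-product formula at 75 µm:
(1+r)·d = r·u + o ⇒ r = (o−d)/(d−u)
r = (73.5 − 38.3)/(38.3 − 28.6) = 35.2/9.7 = 3.6289
CL = 100·r = 362.89 %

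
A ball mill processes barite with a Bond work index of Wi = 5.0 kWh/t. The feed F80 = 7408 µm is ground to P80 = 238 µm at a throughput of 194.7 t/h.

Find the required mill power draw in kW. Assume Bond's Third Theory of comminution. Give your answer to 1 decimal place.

P = 517.9 kW

W = 10·Wi·[P80^(−½) − F80^(−½)]
W = 10·5.0·(1/√238 − 1/√7408) = 10·5.0·(0.053202) = 2.6601 kWh/t
Power = W × throughput = 2.6601 kWh/t × 194.7 t/h = 517.9 kW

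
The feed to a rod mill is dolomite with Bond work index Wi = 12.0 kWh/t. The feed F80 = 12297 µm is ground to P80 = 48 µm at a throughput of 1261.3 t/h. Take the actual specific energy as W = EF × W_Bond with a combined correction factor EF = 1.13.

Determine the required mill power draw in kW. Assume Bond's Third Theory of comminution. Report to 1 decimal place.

W = 10 Wi (P80^-0.5 − F80^-0.5)
W = 10·12.0·(1/√48 − 1/√12297) = 10·12.0·(0.135320) = 16.2384 kWh/t
Corrected W = EF·W_Bond = 1.13·16.2384 = 18.3494 kWh/t
Mill draw = 18.3494 × 1261.3 = 23144.0 kW

P = 23144.0 kW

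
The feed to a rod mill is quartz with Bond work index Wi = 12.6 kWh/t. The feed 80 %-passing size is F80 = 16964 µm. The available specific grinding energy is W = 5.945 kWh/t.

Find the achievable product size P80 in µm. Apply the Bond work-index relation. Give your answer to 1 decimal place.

P80 = 332.3 µm

Bond: W = 10·Wi·(1/√P80 − 1/√F80)
1/√P80 = 1/√F80 + W/(10·Wi)
  = 5.9450/(10·12.6) + 1/√16964 = 0.047183 + 0.007678 = 0.054860
P80 = (1/0.054860)² = 18.2281² = 332.26 µm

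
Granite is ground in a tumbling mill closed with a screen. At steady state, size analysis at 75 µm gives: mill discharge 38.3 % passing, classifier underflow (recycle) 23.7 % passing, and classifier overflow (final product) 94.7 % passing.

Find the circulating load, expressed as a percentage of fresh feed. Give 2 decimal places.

Let r = R/F. Size balance at 75 µm:
d + r·d = r·u + o → r(d−u) = o−d
r = (94.7 − 38.3)/(38.3 − 23.7) = 56.4/14.6 = 3.8630
CL = 100·r = 386.30 %

CL = 386.30 %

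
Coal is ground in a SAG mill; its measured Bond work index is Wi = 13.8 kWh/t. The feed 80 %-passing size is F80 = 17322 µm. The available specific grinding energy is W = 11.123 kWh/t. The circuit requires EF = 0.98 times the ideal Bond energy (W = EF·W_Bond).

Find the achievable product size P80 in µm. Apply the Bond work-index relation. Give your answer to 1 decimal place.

W = 10 Wi (1/√P80 − 1/√F80)  [Bond]
W_Bond = W / EF = 11.123 / 0.98 = 11.3500 kWh/t
⇒ 1/√P80 = W_Bond/(10·Wi) + 1/√F80
  = 11.3500/(10·13.8) + 1/√17322 = 0.082246 + 0.007598 = 0.089844
P80 = (1/0.089844)² = 11.1304² = 123.88 µm

P80 = 123.9 µm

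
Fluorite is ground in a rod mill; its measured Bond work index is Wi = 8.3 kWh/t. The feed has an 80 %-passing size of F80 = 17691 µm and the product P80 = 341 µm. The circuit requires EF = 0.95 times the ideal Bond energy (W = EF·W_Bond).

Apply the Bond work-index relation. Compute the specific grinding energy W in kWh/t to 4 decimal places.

W = 3.6771 kWh/t

W = 10 Wi (P80^-0.5 − F80^-0.5)
1/√341 = 0.054153;  1/√17691 = 0.007518
W = 10·8.3·(0.054153 − 0.007518) = 3.8707 kWh/t
Corrected W = EF·W_Bond = 0.95·3.8707 = 3.6771 kWh/t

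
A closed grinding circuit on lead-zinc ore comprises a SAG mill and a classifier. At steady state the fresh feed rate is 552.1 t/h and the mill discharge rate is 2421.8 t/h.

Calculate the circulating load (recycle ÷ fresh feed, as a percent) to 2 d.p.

CL = 338.65 %

M = F + R at steady state, so:
R = M − F = 2421.8 − 552.1 = 1869.7 t/h
CL = 100·R/F = 100·1869.7/552.1 = 338.65 %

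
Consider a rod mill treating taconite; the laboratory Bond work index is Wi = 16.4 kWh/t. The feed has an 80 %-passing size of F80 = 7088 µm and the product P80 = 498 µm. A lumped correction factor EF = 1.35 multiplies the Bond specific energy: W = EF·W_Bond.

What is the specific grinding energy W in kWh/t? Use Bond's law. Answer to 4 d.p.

W = 10·Wi·(P80^(-½) − F80^(-½))
1/√498 = 0.044811;  1/√7088 = 0.011878
W = 10·16.4·(0.044811 − 0.011878) = 5.4010 kWh/t
Apply correction: 5.4010 × 1.35 = 7.2914 kWh/t

W = 7.2914 kWh/t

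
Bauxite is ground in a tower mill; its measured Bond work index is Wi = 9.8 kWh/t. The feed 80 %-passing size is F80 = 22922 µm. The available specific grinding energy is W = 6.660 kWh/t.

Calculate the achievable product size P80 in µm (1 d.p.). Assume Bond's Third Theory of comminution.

Bond:  W = 10 Wi (1/√P − 1/√F)
1/√P80 = 1/√F80 + W/(10·Wi)
  = 6.6600/(10·9.8) + 1/√22922 = 0.067959 + 0.006605 = 0.074564
P80 = (1/0.074564)² = 13.4113² = 179.86 µm

P80 = 179.9 µm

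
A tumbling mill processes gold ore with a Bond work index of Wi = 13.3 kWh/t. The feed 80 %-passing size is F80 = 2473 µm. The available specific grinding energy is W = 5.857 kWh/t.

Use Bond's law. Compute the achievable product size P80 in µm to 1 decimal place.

Bond: W = 10·Wi·(1/√P80 − 1/√F80)
⇒ 1/√P80 = W/(10 Wi) + 1/√F80
  = 5.8570/(10·13.3) + 1/√2473 = 0.044038 + 0.020109 = 0.064146
P80 = (1/0.064146)² = 15.5893² = 243.03 µm

P80 = 243.0 µm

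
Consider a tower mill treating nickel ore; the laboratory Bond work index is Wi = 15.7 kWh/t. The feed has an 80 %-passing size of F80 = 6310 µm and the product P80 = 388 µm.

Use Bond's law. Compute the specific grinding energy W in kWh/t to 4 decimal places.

Bond: W = 10·Wi·(1/√P80 − 1/√F80)
1/√388 = 0.050767;  1/√6310 = 0.012589
W = 10·15.7·(0.050767 − 0.012589) = 5.9940 kWh/t

W = 5.9940 kWh/t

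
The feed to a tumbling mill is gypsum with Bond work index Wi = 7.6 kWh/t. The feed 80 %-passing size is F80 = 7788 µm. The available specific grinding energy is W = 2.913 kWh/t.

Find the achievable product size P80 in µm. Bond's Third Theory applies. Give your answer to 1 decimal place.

P80 = 405.5 µm

W = 10·Wi·(P80^(-½) − F80^(-½))
⇒ 1/√P80 = W/(10·Wi) + 1/√F80
  = 2.9130/(10·7.6) + 1/√7788 = 0.038329 + 0.011331 = 0.049660
P80 = (1/0.049660)² = 20.1368² = 405.49 µm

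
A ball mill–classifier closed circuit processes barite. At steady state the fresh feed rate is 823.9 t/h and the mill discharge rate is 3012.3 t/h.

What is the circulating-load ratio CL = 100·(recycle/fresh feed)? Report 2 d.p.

CL = 265.61 %

Discharge = new feed + return, hence
R = M − F = 3012.3 − 823.9 = 2188.4 t/h
CL = 100·R/F = 100·2188.4/823.9 = 265.61 %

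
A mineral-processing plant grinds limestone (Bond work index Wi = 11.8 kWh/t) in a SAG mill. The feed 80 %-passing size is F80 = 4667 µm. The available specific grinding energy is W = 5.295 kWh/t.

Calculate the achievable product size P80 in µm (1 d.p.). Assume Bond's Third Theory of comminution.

P80 = 282.4 µm

W = 10 Wi / √P80 − 10 Wi / √F80
P80^-0.5 = F80^-0.5 + W/(10 Wi)
  = 5.2950/(10·11.8) + 1/√4667 = 0.044873 + 0.014638 = 0.059511
P80 = (1/0.059511)² = 16.8037² = 282.36 µm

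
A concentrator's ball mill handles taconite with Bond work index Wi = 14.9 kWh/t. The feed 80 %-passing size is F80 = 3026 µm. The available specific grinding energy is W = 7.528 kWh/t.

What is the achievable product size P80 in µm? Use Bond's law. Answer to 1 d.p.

P80 = 211.9 µm

W = 10 Wi / √P80 − 10 Wi / √F80
⇒ 1/√P80 = W/(10·Wi) + 1/√F80
  = 7.5280/(10·14.9) + 1/√3026 = 0.050523 + 0.018179 = 0.068702
P80 = (1/0.068702)² = 14.5556² = 211.86 µm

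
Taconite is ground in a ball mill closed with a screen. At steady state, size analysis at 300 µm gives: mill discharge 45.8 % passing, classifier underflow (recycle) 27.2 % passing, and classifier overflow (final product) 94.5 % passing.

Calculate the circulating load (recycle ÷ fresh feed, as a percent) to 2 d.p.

CL = 261.83 %

Two-product formula at 300 µm:
d + r·d = r·u + o → r(d−u) = o−d
r = (94.5 − 45.8)/(45.8 − 27.2) = 48.7/18.6 = 2.6183
CL = 100·r = 261.83 %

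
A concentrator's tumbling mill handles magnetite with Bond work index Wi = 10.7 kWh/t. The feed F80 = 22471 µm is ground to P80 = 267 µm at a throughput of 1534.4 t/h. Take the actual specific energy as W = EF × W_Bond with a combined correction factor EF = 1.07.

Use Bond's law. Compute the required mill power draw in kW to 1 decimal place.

P = 9579.1 kW

W_Bond = 10·Wi·(1/√P₈₀ − 1/√F₈₀)
W = 10·10.7·(1/√267 − 1/√22471) = 10·10.7·(0.054528) = 5.8345 kWh/t
Apply correction: 5.8345 × 1.07 = 6.2429 kWh/t
P = W·T = 6.2429·1534.4 = 9579.1 kW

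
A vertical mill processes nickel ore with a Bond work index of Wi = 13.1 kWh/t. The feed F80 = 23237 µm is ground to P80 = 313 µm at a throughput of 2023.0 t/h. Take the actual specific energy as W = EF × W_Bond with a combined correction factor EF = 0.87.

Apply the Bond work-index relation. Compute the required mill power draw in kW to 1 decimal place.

P = 11519.6 kW

W = 10·Wi·[P80^(−½) − F80^(−½)]
W = 10·13.1·(1/√313 − 1/√23237) = 10·13.1·(0.049963) = 6.5452 kWh/t
Corrected W = EF·W_Bond = 0.87·6.5452 = 5.6943 kWh/t
P_mill = W·ṁ = 5.6943·2023.0 = 11519.6 kW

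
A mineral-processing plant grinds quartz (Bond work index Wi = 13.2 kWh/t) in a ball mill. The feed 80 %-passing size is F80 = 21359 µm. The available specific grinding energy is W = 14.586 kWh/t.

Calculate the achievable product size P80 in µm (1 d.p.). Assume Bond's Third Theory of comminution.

P80 = 72.6 µm

W = 10 Wi (1/√P80 − 1/√F80)  [Bond]
⇒ 1/√P80 = W/(10·Wi) + 1/√F80
  = 14.5860/(10·13.2) + 1/√21359 = 0.110500 + 0.006842 = 0.117342
P80 = (1/0.117342)² = 8.5221² = 72.63 µm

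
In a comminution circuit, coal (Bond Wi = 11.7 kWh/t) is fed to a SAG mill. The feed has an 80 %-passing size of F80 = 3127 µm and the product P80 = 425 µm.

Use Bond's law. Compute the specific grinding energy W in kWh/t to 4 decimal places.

W = 10·Wi·[P80^(−½) − F80^(−½)]
1/√425 = 0.048507;  1/√3127 = 0.017883
W = 10·11.7·(0.048507 − 0.017883) = 3.5830 kWh/t

W = 3.5830 kWh/t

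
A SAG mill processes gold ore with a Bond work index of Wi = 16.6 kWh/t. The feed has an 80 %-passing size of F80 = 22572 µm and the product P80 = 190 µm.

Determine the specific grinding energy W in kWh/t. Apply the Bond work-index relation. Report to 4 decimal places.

W = 10 Wi / √P80 − 10 Wi / √F80
1/√190 = 0.072548;  1/√22572 = 0.006656
W = 10·16.6·(0.072548 − 0.006656) = 10.9380 kWh/t

W = 10.9380 kWh/t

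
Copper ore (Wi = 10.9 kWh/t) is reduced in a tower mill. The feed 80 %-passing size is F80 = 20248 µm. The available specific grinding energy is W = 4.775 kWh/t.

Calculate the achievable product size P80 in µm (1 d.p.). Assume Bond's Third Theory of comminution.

P80 = 387.0 µm

W = 10·Wi·(P80^(-½) − F80^(-½))
⇒ 1/√P80 = W/(10·Wi) + 1/√F80
  = 4.7750/(10·10.9) + 1/√20248 = 0.043807 + 0.007028 = 0.050835
P80 = (1/0.050835)² = 19.6715² = 386.97 µm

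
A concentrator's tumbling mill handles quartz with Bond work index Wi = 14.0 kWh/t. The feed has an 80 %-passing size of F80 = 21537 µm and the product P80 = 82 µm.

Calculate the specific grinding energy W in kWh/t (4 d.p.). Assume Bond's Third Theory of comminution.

Bond:  W = 10 Wi (1/√P − 1/√F)
1/√82 = 0.110432;  1/√21537 = 0.006814
W = 10·14.0·(0.110432 − 0.006814) = 14.5064 kWh/t

W = 14.5064 kWh/t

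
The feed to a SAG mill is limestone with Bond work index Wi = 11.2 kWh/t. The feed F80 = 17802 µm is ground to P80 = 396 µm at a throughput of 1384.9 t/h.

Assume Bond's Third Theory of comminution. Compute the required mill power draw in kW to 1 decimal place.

P = 6632.0 kW

W_Bond = 10·Wi·(1/√P₈₀ − 1/√F₈₀)
W = 10·11.2·(1/√396 − 1/√17802) = 10·11.2·(0.042757) = 4.7888 kWh/t
P = W·T = 4.7888·1384.9 = 6632.0 kW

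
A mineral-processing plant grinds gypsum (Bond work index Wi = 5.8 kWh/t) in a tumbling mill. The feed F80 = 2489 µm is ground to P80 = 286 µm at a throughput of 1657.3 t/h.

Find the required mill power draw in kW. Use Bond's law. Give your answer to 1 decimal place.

W = 10 Wi / √P80 − 10 Wi / √F80
W = 10·5.8·(1/√286 − 1/√2489) = 10·5.8·(0.039087) = 2.2671 kWh/t
P_mill = W·ṁ = 2.2671·1657.3 = 3757.2 kW

P = 3757.2 kW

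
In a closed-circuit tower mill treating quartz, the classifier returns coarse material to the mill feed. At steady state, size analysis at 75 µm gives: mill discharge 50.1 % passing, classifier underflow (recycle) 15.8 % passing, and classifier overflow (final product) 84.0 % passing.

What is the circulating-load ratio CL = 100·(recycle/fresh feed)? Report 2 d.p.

CL = 98.83 %

Balance %-passing 75 µm (r = R/F):
r = (o − d)/(d − u)
r = (84.0 − 50.1)/(50.1 − 15.8) = 33.9/34.3 = 0.9883
CL = 100·r = 98.83 %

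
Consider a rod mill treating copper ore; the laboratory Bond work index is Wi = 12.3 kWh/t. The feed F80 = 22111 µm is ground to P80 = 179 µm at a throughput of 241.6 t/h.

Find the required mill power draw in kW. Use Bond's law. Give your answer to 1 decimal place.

P = 2021.3 kW

W = 10 Wi (P80^-0.5 − F80^-0.5)
W = 10·12.3·(1/√179 − 1/√22111) = 10·12.3·(0.068018) = 8.3663 kWh/t
Mill draw = 8.3663 × 241.6 = 2021.3 kW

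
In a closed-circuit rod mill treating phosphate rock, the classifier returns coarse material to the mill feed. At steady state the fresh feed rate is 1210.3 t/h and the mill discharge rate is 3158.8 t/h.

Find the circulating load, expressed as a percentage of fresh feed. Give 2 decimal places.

Mill node: discharge = fresh + recycle.
R = M − F = 3158.8 − 1210.3 = 1948.5 t/h
CL = 100·R/F = 100·1948.5/1210.3 = 160.99 %

CL = 160.99 %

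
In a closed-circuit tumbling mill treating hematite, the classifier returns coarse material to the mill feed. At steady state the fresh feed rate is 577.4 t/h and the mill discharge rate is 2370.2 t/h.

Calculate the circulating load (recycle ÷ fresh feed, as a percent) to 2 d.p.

Steady state: M = F + R.
R = M − F = 2370.2 − 577.4 = 1792.8 t/h
CL = 100·R/F = 100·1792.8/577.4 = 310.50 %

CL = 310.50 %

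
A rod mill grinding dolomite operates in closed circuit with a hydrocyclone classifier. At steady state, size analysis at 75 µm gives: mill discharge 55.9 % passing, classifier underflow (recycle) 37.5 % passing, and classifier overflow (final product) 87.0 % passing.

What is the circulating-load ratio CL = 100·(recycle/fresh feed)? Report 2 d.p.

Mass balance on the −75 µm fraction:
d + r·d = r·u + o → r(d−u) = o−d
r = (87.0 − 55.9)/(55.9 − 37.5) = 31.1/18.4 = 1.6902
CL = 100·r = 169.02 %

CL = 169.02 %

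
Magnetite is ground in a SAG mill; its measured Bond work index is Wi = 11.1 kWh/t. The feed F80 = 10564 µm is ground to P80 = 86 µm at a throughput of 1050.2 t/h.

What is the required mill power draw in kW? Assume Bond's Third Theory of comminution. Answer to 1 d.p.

P = 11436.1 kW

W = 10 Wi (P80^-0.5 − F80^-0.5)
W = 10·11.1·(1/√86 − 1/√10564) = 10·11.1·(0.098103) = 10.8895 kWh/t
Mill draw = 10.8895 × 1050.2 = 11436.1 kW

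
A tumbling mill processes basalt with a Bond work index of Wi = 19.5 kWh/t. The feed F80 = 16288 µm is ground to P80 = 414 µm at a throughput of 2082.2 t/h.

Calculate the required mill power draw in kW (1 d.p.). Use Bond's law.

Bond:  W = 10 Wi (1/√P − 1/√F)
W = 10·19.5·(1/√414 − 1/√16288) = 10·19.5·(0.041312) = 8.0558 kWh/t
P_mill = W·ṁ = 8.0558·2082.2 = 16773.8 kW

P = 16773.8 kW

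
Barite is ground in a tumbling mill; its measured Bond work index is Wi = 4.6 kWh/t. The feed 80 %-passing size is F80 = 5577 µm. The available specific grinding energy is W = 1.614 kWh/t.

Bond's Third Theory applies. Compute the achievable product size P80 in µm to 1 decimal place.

W = 10·Wi·(P80^(-½) − F80^(-½))
P80^(−½) = W/(10 Wi) + F80^(−½)
  = 1.6140/(10·4.6) + 1/√5577 = 0.035087 + 0.013391 = 0.048478
P80 = (1/0.048478)² = 20.6281² = 425.52 µm

P80 = 425.5 µm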